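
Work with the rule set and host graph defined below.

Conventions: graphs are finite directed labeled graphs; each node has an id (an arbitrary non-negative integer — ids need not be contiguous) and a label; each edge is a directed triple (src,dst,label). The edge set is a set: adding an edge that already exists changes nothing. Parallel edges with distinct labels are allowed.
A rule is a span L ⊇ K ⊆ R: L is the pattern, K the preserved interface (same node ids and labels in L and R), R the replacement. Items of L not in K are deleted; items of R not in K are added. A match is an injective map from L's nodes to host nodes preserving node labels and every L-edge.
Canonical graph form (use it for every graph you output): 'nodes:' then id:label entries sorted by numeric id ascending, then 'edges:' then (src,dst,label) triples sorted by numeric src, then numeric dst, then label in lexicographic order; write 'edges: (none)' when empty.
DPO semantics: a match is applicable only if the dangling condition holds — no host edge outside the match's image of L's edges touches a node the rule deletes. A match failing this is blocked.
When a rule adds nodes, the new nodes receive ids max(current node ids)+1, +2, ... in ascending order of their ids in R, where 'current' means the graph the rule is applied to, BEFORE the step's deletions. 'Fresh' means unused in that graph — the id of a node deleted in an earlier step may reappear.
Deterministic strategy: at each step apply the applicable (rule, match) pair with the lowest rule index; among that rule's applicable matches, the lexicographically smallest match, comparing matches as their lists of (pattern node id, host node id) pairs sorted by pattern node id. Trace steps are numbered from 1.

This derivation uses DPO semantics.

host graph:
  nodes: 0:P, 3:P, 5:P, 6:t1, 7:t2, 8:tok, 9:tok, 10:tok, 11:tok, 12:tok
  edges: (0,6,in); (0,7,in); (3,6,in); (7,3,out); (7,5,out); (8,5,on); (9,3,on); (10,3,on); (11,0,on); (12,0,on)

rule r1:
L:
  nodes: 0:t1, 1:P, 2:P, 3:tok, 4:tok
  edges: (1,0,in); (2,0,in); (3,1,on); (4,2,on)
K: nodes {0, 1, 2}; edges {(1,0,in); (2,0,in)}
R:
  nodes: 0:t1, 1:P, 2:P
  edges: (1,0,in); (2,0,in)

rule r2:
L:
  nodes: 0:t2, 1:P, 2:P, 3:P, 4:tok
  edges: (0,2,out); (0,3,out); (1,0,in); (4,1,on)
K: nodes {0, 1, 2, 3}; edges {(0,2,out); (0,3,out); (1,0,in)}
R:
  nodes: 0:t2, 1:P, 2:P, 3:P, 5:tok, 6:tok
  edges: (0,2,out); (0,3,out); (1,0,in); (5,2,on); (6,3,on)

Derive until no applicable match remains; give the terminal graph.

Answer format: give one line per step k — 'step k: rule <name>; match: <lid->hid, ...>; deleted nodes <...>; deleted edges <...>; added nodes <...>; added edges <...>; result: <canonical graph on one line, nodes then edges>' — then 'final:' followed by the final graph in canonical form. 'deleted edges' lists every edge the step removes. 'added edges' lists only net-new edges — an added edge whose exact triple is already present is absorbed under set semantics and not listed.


step 1: rule r1; match: 0->6, 1->0, 2->3, 3->11, 4->9; deleted nodes 9, 11; deleted edges (9,3,on); (11,0,on); added nodes (none); added edges (none); result: nodes: 0:P, 3:P, 5:P, 6:t1, 7:t2, 8:tok, 10:tok, 12:tok edges: (0,6,in); (0,7,in); (3,6,in); (7,3,out); (7,5,out); (8,5,on); (10,3,on); (12,0,on)
step 2: rule r1; match: 0->6, 1->0, 2->3, 3->12, 4->10; deleted nodes 10, 12; deleted edges (10,3,on); (12,0,on); added nodes (none); added edges (none); result: nodes: 0:P, 3:P, 5:P, 6:t1, 7:t2, 8:tok edges: (0,6,in); (0,7,in); (3,6,in); (7,3,out); (7,5,out); (8,5,on)
final:
nodes: 0:P, 3:P, 5:P, 6:t1, 7:t2, 8:tok
edges: (0,6,in); (0,7,in); (3,6,in); (7,3,out); (7,5,out); (8,5,on)


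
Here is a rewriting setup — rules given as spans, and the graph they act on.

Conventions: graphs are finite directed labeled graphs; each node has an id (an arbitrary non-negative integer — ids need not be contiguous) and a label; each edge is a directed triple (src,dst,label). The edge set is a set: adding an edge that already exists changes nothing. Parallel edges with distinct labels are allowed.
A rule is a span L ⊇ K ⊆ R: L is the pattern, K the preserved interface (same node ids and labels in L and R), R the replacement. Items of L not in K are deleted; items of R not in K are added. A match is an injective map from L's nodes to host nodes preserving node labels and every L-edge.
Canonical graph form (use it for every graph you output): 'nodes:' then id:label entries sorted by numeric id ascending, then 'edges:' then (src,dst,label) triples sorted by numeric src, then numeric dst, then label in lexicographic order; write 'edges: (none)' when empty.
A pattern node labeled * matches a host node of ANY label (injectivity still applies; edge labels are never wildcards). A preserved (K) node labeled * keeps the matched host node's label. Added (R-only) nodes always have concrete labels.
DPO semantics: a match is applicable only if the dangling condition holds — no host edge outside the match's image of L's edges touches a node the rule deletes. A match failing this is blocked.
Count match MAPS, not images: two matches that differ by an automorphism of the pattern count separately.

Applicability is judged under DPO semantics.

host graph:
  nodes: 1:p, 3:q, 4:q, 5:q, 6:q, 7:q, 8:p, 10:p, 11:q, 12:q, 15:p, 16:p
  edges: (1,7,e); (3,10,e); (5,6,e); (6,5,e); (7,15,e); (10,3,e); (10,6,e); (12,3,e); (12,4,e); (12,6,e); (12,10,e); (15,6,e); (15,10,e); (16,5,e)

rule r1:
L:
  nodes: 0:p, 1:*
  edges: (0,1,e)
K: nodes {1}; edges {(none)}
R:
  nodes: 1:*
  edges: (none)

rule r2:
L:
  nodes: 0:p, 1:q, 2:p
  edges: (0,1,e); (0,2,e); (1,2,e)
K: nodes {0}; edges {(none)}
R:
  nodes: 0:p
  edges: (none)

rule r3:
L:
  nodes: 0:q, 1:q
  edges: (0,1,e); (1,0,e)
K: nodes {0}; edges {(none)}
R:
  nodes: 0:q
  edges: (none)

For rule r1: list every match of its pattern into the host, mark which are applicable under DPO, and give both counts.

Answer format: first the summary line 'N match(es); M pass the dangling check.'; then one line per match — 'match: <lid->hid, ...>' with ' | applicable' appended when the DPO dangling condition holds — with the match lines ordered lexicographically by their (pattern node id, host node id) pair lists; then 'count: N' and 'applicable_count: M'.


6 match(es); 2 pass the dangling check.
match: 0->1, 1->7 | applicable
match: 0->10, 1->3
match: 0->10, 1->6
match: 0->15, 1->6
match: 0->15, 1->10
match: 0->16, 1->5 | applicable
count: 6
applicable_count: 2


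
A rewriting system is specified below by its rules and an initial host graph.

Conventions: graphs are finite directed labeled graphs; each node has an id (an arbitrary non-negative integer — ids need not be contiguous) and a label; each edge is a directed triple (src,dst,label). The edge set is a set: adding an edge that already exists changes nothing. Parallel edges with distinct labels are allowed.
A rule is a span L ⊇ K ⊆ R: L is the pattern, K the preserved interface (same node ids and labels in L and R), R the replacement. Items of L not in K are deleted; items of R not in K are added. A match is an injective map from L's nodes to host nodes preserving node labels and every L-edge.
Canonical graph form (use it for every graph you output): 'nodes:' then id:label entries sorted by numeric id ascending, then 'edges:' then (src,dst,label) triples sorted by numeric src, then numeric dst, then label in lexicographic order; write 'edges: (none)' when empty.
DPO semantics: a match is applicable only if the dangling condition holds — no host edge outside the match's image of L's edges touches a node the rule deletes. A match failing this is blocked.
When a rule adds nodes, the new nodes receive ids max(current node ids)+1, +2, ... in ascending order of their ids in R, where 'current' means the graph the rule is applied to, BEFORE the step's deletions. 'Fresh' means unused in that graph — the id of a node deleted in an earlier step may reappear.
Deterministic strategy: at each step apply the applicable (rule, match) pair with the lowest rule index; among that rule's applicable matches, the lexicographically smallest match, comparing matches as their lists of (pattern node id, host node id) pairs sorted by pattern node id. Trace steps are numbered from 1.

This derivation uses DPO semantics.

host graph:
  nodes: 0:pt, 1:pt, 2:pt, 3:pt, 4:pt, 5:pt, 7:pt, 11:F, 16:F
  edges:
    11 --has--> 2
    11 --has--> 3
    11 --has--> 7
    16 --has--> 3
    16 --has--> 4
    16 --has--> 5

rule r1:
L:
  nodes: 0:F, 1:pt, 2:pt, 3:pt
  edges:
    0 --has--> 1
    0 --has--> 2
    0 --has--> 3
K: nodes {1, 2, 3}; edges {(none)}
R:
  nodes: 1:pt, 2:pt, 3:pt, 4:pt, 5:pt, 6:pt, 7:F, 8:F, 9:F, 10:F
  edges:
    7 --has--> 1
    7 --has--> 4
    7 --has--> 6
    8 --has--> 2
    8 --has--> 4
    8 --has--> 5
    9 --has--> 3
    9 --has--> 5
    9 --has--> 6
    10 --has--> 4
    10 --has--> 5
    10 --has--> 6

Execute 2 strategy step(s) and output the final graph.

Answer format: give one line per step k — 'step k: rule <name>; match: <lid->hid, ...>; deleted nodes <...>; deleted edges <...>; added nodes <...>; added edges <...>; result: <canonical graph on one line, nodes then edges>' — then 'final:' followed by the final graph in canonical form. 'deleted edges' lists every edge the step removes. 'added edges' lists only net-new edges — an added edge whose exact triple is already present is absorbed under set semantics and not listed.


step 1: rule r1; match: 0->11, 1->2, 2->3, 3->7; deleted nodes 11; deleted edges (11,2,has); (11,3,has); (11,7,has); added nodes 17, 18, 19, 20, 21, 22, 23; added edges (20,2,has); (20,17,has); (20,19,has); (21,3,has); (21,17,has); (21,18,has); (22,7,has); (22,18,has); (22,19,has); (23,17,has); (23,18,has); (23,19,has); result: nodes: 0:pt, 1:pt, 2:pt, 3:pt, 4:pt, 5:pt, 7:pt, 16:F, 17:pt, 18:pt, 19:pt, 20:F, 21:F, 22:F, 23:F edges: (16,3,has); (16,4,has); (16,5,has); (20,2,has); (20,17,has); (20,19,has); (21,3,has); (21,17,has); (21,18,has); (22,7,has); (22,18,has); (22,19,has); (23,17,has); (23,18,has); (23,19,has)
step 2: rule r1; match: 0->16, 1->3, 2->4, 3->5; deleted nodes 16; deleted edges (16,3,has); (16,4,has); (16,5,has); added nodes 24, 25, 26, 27, 28, 29, 30; added edges (27,3,has); (27,24,has); (27,26,has); (28,4,has); (28,24,has); (28,25,has); (29,5,has); (29,25,has); (29,26,has); (30,24,has); (30,25,has); (30,26,has); result: nodes: 0:pt, 1:pt, 2:pt, 3:pt, 4:pt, 5:pt, 7:pt, 17:pt, 18:pt, 19:pt, 20:F, 21:F, 22:F, 23:F, 24:pt, 25:pt, 26:pt, 27:F, 28:F, 29:F, 30:F edges: (20,2,has); (20,17,has); (20,19,has); (21,3,has); (21,17,has); (21,18,has); (22,7,has); (22,18,has); (22,19,has); (23,17,has); (23,18,has); (23,19,has); (27,3,has); (27,24,has); (27,26,has); (28,4,has); (28,24,has); (28,25,has); (29,5,has); (29,25,has); (29,26,has); (30,24,has); (30,25,has); (30,26,has)
final:
nodes: 0:pt, 1:pt, 2:pt, 3:pt, 4:pt, 5:pt, 7:pt, 17:pt, 18:pt, 19:pt, 20:F, 21:F, 22:F, 23:F, 24:pt, 25:pt, 26:pt, 27:F, 28:F, 29:F, 30:F
edges: (20,2,has); (20,17,has); (20,19,has); (21,3,has); (21,17,has); (21,18,has); (22,7,has); (22,18,has); (22,19,has); (23,17,has); (23,18,has); (23,19,has); (27,3,has); (27,24,has); (27,26,has); (28,4,has); (28,24,has); (28,25,has); (29,5,has); (29,25,has); (29,26,has); (30,24,has); (30,25,has); (30,26,has)


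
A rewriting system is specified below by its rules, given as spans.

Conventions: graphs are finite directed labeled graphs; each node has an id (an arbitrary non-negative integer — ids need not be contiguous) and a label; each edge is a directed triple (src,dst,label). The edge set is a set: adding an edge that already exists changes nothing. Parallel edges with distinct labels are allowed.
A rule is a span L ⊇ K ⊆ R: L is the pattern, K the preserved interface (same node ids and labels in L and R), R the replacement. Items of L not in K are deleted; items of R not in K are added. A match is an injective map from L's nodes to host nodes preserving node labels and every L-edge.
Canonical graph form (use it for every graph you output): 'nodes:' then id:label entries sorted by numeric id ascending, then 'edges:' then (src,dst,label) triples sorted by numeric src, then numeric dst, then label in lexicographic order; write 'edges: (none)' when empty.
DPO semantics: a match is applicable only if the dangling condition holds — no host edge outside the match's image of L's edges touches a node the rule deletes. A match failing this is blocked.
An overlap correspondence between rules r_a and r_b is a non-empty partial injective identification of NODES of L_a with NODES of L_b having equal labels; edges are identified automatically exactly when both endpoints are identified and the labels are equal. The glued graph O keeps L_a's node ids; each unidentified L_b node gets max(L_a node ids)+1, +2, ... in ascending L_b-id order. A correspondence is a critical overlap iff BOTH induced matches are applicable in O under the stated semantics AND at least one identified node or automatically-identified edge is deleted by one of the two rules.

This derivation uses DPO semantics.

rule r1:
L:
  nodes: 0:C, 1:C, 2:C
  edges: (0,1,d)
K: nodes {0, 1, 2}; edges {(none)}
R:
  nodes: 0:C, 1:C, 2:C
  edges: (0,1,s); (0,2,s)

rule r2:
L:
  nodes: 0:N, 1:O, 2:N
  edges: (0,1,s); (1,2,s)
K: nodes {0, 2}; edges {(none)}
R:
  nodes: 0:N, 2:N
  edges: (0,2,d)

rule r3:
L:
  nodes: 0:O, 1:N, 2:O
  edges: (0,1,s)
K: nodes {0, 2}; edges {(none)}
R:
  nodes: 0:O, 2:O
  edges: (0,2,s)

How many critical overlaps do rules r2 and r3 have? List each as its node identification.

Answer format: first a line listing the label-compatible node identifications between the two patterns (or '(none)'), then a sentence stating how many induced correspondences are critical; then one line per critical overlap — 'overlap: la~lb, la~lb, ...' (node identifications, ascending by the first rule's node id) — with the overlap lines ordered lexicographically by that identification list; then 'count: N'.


label-compatible node identifications between L(r2) and L(r3): 0~1, 1~0, 1~2, 2~1
2 of the induced correspondences are critical overlaps of r2 and r3.
overlap: 1~0, 2~1
overlap: 1~2
count: 2


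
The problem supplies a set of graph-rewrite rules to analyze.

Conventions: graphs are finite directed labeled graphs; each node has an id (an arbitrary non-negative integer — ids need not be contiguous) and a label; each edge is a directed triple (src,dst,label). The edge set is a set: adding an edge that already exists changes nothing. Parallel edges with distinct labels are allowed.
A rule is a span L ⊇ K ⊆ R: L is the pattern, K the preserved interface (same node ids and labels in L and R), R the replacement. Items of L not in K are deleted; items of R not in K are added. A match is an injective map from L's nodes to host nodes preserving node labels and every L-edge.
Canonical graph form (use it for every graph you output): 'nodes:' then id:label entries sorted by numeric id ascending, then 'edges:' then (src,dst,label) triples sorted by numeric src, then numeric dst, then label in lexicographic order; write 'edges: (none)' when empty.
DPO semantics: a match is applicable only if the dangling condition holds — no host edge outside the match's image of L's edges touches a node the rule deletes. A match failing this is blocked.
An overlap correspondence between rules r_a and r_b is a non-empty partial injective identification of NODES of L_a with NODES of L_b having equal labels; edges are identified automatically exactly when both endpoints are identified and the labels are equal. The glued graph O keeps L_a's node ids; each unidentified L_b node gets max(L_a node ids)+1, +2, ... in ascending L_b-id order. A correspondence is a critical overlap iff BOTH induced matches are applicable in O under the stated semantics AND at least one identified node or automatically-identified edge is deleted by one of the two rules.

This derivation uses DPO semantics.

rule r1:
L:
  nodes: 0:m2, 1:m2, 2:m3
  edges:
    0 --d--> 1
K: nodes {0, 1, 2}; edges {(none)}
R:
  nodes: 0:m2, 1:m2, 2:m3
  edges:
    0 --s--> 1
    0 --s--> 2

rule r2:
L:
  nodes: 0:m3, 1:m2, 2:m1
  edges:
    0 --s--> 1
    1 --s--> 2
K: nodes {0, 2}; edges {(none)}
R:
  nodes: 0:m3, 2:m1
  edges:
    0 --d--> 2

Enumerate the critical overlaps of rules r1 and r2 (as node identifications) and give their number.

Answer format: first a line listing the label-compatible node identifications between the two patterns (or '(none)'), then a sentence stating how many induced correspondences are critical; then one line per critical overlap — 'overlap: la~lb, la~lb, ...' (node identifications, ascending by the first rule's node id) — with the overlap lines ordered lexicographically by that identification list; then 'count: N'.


label-compatible node identifications between L(r1) and L(r2): 0~1, 1~1, 2~0
0 of the induced correspondences are critical overlaps of r1 and r2.
count: 0


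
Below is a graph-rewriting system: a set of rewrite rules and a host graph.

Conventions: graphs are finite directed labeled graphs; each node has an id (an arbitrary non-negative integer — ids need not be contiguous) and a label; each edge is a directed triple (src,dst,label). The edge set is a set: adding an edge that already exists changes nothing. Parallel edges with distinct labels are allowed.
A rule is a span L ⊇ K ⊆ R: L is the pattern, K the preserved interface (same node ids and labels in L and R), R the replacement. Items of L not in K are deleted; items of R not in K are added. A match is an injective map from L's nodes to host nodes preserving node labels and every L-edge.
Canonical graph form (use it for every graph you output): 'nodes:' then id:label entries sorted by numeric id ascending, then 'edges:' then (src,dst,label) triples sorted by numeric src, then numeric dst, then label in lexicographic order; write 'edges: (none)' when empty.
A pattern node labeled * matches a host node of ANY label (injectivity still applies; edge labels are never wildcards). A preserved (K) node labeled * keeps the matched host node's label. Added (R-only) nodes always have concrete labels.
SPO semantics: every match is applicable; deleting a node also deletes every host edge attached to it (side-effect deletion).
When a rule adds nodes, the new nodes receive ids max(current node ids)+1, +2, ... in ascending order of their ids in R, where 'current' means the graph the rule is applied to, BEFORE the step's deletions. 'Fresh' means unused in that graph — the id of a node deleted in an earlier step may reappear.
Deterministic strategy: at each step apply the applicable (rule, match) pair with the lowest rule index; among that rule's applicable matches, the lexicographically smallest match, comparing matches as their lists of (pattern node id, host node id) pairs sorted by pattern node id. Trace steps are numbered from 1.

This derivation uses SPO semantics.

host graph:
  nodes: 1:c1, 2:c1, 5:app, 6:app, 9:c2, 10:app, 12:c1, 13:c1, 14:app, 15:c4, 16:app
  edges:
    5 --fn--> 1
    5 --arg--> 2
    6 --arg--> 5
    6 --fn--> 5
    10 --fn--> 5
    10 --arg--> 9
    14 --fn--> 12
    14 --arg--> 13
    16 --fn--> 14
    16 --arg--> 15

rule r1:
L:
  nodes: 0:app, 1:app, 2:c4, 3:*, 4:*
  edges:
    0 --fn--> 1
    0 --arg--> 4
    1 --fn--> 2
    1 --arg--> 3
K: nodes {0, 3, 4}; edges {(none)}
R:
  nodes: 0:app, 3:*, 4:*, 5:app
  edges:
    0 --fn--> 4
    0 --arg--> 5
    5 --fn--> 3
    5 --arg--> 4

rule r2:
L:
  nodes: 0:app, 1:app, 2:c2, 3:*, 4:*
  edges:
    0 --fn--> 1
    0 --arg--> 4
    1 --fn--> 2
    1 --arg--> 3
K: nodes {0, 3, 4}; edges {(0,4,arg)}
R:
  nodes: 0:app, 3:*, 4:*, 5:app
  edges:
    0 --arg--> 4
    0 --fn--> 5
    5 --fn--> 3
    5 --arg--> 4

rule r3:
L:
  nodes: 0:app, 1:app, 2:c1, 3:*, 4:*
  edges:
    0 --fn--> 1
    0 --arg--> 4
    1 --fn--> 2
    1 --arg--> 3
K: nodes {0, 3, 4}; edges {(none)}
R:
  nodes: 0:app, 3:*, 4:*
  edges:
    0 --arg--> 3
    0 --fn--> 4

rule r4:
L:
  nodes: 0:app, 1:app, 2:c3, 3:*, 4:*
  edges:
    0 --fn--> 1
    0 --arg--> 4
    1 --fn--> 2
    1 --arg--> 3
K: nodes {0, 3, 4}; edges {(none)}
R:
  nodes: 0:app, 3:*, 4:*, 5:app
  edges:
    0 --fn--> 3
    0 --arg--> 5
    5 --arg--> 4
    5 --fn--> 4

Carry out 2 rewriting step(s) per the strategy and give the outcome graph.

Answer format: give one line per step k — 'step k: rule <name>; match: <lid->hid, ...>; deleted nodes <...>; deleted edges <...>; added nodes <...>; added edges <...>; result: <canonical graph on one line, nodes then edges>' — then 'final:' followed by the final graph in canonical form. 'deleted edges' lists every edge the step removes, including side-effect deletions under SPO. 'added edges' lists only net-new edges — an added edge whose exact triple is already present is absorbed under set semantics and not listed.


step 1: rule r3; match: 0->10, 1->5, 2->1, 3->2, 4->9; deleted nodes 1, 5; deleted edges (5,1,fn); (5,2,arg); (6,5,arg); (6,5,fn); (10,5,fn); (10,9,arg); added nodes (none); added edges (10,2,arg); (10,9,fn); result: nodes: 2:c1, 6:app, 9:c2, 10:app, 12:c1, 13:c1, 14:app, 15:c4, 16:app edges: (10,2,arg); (10,9,fn); (14,12,fn); (14,13,arg); (16,14,fn); (16,15,arg)
step 2: rule r3; match: 0->16, 1->14, 2->12, 3->13, 4->15; deleted nodes 12, 14; deleted edges (14,12,fn); (14,13,arg); (16,14,fn); (16,15,arg); added nodes (none); added edges (16,13,arg); (16,15,fn); result: nodes: 2:c1, 6:app, 9:c2, 10:app, 13:c1, 15:c4, 16:app edges: (10,2,arg); (10,9,fn); (16,13,arg); (16,15,fn)
final:
nodes: 2:c1, 6:app, 9:c2, 10:app, 13:c1, 15:c4, 16:app
edges: (10,2,arg); (10,9,fn); (16,13,arg); (16,15,fn)


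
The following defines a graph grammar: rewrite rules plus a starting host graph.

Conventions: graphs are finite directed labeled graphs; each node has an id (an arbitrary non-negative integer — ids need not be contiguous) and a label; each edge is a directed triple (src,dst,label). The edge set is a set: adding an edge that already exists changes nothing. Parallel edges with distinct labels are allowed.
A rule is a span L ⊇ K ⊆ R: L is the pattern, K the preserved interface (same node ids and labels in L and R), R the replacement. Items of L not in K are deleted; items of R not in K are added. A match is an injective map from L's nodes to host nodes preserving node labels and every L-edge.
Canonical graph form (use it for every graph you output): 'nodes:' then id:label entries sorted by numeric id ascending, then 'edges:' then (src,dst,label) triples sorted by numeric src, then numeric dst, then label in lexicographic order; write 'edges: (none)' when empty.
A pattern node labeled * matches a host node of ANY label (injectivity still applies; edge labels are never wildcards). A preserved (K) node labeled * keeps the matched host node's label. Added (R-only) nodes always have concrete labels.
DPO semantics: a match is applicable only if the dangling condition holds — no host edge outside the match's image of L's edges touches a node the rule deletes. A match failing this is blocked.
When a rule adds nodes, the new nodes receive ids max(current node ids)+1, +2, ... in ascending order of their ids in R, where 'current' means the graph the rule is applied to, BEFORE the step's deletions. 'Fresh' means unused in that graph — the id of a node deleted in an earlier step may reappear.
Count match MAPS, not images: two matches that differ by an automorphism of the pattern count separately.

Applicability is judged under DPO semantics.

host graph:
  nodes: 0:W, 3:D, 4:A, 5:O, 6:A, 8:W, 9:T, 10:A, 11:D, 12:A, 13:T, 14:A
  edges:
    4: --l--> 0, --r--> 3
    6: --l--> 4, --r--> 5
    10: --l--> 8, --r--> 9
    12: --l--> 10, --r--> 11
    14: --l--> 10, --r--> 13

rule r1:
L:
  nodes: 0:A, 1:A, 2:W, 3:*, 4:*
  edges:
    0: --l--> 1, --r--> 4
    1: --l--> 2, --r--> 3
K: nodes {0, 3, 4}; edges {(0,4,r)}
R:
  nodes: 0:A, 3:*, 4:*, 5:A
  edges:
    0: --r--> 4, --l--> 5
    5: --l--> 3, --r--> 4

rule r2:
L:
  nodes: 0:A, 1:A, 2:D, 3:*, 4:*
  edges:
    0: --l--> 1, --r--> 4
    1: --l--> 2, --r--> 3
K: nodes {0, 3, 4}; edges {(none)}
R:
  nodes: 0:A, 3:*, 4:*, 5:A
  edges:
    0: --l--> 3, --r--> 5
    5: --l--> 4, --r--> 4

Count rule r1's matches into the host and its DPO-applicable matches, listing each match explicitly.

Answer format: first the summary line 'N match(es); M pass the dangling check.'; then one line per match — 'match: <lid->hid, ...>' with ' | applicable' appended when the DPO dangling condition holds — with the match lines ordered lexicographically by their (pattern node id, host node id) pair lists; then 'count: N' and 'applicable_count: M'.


3 match(es); 1 pass the dangling check.
match: 0->6, 1->4, 2->0, 3->3, 4->5 | applicable
match: 0->12, 1->10, 2->8, 3->9, 4->11
match: 0->14, 1->10, 2->8, 3->9, 4->13
count: 3
applicable_count: 1


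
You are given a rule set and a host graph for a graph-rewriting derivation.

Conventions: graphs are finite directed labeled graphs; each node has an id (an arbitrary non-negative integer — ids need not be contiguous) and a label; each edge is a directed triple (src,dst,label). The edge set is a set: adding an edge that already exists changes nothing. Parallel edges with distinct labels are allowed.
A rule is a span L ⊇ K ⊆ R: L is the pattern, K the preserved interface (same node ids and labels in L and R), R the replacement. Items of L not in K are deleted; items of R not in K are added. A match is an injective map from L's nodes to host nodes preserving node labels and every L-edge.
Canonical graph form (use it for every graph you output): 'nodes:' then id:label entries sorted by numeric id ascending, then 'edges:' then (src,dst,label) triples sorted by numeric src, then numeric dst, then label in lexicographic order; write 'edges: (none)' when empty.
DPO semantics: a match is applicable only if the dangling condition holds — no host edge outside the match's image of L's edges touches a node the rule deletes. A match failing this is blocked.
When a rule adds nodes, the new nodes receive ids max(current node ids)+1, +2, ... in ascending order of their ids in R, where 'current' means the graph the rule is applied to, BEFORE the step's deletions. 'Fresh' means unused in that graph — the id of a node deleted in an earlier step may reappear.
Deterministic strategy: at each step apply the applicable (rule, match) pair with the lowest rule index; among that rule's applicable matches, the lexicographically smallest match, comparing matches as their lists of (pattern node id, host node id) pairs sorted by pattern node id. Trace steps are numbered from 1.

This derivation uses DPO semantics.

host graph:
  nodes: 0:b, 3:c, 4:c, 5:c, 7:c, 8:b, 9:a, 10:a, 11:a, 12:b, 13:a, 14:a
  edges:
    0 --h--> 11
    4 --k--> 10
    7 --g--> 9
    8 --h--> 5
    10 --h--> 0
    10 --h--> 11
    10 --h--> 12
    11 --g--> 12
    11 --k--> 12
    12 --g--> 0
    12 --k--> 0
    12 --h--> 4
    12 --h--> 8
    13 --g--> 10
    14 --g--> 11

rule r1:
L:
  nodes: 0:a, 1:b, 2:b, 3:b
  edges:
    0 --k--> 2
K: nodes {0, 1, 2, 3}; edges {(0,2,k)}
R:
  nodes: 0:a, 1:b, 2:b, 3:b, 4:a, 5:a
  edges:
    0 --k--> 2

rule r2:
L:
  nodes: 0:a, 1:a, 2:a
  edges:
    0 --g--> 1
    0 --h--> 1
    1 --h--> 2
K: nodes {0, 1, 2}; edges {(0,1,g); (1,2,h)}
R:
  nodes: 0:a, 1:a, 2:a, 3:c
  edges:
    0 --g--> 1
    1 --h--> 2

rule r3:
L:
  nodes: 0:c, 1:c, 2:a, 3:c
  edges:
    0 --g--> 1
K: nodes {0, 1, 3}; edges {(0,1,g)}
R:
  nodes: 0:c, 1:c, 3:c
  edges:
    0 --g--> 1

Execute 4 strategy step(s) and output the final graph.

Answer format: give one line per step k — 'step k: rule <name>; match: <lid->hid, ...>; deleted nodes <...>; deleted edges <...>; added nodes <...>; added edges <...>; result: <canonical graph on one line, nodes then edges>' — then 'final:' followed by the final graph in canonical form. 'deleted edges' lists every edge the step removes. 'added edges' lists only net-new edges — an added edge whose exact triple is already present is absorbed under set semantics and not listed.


step 1: rule r1; match: 0->11, 1->0, 2->12, 3->8; deleted nodes (none); deleted edges (none); added nodes 15, 16; added edges (none); result: nodes: 0:b, 3:c, 4:c, 5:c, 7:c, 8:b, 9:a, 10:a, 11:a, 12:b, 13:a, 14:a, 15:a, 16:a edges: (0,11,h); (4,10,k); (7,9,g); (8,5,h); (10,0,h); (10,11,h); (10,12,h); (11,12,g); (11,12,k); (12,0,g); (12,0,k); (12,4,h); (12,8,h); (13,10,g); (14,11,g)
step 2: rule r1; match: 0->11, 1->0, 2->12, 3->8; deleted nodes (none); deleted edges (none); added nodes 17, 18; added edges (none); result: nodes: 0:b, 3:c, 4:c, 5:c, 7:c, 8:b, 9:a, 10:a, 11:a, 12:b, 13:a, 14:a, 15:a, 16:a, 17:a, 18:a edges: (0,11,h); (4,10,k); (7,9,g); (8,5,h); (10,0,h); (10,11,h); (10,12,h); (11,12,g); (11,12,k); (12,0,g); (12,0,k); (12,4,h); (12,8,h); (13,10,g); (14,11,g)
step 3: rule r1; match: 0->11, 1->0, 2->12, 3->8; deleted nodes (none); deleted edges (none); added nodes 19, 20; added edges (none); result: nodes: 0:b, 3:c, 4:c, 5:c, 7:c, 8:b, 9:a, 10:a, 11:a, 12:b, 13:a, 14:a, 15:a, 16:a, 17:a, 18:a, 19:a, 20:a edges: (0,11,h); (4,10,k); (7,9,g); (8,5,h); (10,0,h); (10,11,h); (10,12,h); (11,12,g); (11,12,k); (12,0,g); (12,0,k); (12,4,h); (12,8,h); (13,10,g); (14,11,g)
step 4: rule r1; match: 0->11, 1->0, 2->12, 3->8; deleted nodes (none); deleted edges (none); added nodes 21, 22; added edges (none); result: nodes: 0:b, 3:c, 4:c, 5:c, 7:c, 8:b, 9:a, 10:a, 11:a, 12:b, 13:a, 14:a, 15:a, 16:a, 17:a, 18:a, 19:a, 20:a, 21:a, 22:a edges: (0,11,h); (4,10,k); (7,9,g); (8,5,h); (10,0,h); (10,11,h); (10,12,h); (11,12,g); (11,12,k); (12,0,g); (12,0,k); (12,4,h); (12,8,h); (13,10,g); (14,11,g)
final:
nodes: 0:b, 3:c, 4:c, 5:c, 7:c, 8:b, 9:a, 10:a, 11:a, 12:b, 13:a, 14:a, 15:a, 16:a, 17:a, 18:a, 19:a, 20:a, 21:a, 22:a
edges: (0,11,h); (4,10,k); (7,9,g); (8,5,h); (10,0,h); (10,11,h); (10,12,h); (11,12,g); (11,12,k); (12,0,g); (12,0,k); (12,4,h); (12,8,h); (13,10,g); (14,11,g)


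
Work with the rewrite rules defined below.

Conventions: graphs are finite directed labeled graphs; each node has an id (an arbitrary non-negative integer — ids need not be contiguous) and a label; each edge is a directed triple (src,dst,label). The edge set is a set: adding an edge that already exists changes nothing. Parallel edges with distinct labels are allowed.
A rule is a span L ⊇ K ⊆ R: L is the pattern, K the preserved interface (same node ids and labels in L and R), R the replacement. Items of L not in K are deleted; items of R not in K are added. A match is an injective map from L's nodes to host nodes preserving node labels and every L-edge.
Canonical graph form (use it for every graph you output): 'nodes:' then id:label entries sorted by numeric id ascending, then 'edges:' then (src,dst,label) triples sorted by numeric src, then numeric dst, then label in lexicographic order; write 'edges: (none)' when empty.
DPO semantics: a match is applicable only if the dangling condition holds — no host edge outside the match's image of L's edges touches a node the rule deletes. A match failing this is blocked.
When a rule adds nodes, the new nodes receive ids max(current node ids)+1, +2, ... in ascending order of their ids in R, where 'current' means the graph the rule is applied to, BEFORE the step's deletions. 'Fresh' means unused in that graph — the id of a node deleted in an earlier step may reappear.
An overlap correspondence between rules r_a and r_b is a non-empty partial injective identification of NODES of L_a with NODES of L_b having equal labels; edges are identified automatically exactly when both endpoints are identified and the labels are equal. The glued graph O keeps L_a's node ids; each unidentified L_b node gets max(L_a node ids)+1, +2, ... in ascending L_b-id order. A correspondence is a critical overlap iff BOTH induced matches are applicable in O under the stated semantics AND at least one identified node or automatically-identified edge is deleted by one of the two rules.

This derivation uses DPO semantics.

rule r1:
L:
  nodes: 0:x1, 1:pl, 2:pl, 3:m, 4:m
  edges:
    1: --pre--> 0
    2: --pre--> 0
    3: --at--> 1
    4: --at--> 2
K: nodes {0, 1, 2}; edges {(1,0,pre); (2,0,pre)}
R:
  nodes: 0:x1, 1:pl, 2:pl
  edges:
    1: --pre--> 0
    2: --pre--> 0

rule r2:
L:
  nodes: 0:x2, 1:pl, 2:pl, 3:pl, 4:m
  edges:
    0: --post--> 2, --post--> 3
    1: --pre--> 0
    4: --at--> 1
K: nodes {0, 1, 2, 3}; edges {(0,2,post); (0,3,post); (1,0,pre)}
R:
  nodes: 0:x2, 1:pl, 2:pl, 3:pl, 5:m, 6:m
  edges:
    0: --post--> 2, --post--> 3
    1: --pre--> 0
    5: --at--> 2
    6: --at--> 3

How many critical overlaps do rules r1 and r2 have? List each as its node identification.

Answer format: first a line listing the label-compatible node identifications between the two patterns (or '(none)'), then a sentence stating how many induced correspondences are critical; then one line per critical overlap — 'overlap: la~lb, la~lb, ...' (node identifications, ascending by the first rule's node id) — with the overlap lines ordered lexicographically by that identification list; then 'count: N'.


label-compatible node identifications between L(r1) and L(r2): 1~1, 1~2, 1~3, 2~1, 2~2, 2~3, 3~4, 4~4
6 of the induced correspondences are critical overlaps of r1 and r2.
overlap: 1~1, 2~2, 3~4
overlap: 1~1, 2~3, 3~4
overlap: 1~1, 3~4
overlap: 1~2, 2~1, 4~4
overlap: 1~3, 2~1, 4~4
overlap: 2~1, 4~4
count: 6


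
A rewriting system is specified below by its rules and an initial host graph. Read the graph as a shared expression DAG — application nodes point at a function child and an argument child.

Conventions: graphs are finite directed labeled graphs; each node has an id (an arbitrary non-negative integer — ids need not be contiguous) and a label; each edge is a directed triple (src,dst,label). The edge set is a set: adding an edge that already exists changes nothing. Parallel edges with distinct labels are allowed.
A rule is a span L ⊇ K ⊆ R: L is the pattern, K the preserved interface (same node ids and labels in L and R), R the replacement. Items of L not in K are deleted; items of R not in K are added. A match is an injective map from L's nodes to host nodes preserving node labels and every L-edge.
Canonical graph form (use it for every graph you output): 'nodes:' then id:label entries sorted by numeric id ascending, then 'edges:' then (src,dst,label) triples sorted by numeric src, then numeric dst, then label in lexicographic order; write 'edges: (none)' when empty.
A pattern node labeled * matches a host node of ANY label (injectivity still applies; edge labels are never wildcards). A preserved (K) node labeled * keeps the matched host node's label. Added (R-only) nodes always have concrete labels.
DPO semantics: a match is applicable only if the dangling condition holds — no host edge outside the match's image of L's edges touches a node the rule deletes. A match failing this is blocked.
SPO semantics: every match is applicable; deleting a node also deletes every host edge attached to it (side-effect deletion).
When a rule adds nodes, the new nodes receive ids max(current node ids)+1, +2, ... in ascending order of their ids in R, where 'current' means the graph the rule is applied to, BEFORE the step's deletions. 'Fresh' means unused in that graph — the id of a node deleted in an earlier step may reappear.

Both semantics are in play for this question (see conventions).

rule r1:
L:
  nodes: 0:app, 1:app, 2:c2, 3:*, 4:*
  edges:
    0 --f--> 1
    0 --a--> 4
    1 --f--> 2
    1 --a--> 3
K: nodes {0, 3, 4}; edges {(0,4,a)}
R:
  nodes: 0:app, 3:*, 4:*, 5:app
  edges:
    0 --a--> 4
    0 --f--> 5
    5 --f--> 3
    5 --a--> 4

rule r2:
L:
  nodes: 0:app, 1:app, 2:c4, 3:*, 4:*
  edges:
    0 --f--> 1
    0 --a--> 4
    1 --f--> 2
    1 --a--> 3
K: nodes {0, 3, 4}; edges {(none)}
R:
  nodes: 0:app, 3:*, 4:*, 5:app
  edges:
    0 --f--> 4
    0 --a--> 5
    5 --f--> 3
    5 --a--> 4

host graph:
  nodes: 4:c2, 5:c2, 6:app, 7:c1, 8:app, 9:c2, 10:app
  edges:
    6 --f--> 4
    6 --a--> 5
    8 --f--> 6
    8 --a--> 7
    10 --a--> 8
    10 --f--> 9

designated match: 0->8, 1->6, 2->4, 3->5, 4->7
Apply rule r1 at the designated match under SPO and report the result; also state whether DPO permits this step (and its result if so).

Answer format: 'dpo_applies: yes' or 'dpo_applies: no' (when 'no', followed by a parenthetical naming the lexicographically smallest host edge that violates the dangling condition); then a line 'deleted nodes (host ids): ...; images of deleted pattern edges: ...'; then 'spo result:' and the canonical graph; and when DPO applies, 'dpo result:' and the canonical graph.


dpo_applies: yes
deleted nodes (host ids): 4, 6; images of deleted pattern edges: (6,4,f); (6,5,a); (8,6,f)
spo result:
nodes: 5:c2, 7:c1, 8:app, 9:c2, 10:app, 11:app
edges: (8,7,a); (8,11,f); (10,8,a); (10,9,f); (11,5,f); (11,7,a)
dpo result:
nodes: 5:c2, 7:c1, 8:app, 9:c2, 10:app, 11:app
edges: (8,7,a); (8,11,f); (10,8,a); (10,9,f); (11,5,f); (11,7,a)


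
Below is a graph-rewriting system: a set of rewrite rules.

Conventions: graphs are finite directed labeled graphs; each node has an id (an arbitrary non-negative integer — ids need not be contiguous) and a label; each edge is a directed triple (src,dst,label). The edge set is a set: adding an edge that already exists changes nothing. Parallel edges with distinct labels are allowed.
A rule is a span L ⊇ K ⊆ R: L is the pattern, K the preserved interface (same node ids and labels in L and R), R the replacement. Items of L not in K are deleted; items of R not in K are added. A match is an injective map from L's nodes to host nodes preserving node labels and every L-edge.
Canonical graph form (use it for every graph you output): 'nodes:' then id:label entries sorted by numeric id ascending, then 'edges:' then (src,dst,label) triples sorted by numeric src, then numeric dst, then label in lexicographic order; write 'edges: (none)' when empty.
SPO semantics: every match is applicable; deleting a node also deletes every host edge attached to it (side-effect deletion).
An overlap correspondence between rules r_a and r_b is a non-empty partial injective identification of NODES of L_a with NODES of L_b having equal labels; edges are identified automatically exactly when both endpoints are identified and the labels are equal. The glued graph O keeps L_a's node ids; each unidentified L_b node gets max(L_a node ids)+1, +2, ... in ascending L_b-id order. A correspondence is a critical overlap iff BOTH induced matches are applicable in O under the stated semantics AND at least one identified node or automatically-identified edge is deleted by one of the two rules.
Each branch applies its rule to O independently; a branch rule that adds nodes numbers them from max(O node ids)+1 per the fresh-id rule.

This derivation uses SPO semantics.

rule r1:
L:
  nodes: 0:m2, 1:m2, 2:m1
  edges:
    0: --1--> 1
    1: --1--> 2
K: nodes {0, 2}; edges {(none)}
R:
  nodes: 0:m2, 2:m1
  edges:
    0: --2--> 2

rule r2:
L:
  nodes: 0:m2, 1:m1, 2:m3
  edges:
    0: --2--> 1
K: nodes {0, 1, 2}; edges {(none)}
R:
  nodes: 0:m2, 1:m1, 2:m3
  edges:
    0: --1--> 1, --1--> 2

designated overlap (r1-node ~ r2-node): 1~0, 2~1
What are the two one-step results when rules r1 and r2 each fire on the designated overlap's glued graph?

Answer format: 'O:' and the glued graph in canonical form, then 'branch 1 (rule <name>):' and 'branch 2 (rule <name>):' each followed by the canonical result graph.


O:
nodes: 0:m2, 1:m2, 2:m1, 3:m3
edges: (0,1,1); (1,2,1); (1,2,2)
branch 1 (rule r1):
nodes: 0:m2, 2:m1, 3:m3
edges: (0,2,2)
branch 2 (rule r2):
nodes: 0:m2, 1:m2, 2:m1, 3:m3
edges: (0,1,1); (1,2,1); (1,3,1)


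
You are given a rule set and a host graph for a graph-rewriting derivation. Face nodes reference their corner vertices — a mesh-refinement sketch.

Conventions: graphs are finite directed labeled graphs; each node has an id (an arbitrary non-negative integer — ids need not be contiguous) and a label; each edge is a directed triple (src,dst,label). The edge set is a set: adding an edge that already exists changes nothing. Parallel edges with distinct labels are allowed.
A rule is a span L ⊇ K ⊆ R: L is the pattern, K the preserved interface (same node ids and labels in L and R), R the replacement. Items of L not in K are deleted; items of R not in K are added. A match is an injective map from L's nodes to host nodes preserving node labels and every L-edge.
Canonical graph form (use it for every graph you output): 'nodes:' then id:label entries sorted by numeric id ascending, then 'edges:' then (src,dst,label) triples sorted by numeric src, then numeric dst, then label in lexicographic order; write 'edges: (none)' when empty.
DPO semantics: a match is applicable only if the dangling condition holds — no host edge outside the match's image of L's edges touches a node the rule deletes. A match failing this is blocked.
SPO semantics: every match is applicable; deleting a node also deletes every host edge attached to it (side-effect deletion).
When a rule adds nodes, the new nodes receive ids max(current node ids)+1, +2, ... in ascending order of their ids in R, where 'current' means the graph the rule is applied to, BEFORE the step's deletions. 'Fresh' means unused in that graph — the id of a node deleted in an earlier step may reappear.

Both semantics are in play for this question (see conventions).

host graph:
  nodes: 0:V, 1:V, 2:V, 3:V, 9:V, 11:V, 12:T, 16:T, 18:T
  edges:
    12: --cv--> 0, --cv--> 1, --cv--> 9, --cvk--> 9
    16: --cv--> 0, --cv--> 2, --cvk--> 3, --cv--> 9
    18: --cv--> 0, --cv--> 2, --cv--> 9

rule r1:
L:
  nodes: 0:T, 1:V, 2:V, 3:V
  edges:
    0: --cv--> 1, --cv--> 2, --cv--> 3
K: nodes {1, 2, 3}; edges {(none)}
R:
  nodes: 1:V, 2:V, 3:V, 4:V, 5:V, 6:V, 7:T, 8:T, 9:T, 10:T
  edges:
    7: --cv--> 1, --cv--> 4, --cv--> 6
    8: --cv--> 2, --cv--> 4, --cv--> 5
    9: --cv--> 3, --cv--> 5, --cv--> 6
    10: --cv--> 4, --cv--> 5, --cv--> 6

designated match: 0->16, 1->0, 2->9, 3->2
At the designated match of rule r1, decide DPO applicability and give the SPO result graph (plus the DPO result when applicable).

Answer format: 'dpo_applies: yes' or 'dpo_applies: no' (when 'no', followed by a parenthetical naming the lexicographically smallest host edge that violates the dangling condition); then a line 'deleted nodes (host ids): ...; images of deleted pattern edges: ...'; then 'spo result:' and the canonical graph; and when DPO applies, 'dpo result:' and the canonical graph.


dpo_applies: no
(the rule deletes node 16, which keeps host edge (16,3,cvk) outside the match image — the dangling condition fails, DPO blocks; SPO proceeds and side-deletes such edges)
deleted nodes (host ids): 16; images of deleted pattern edges: (16,0,cv); (16,2,cv); (16,9,cv)
spo result:
nodes: 0:V, 1:V, 2:V, 3:V, 9:V, 11:V, 12:T, 18:T, 19:V, 20:V, 21:V, 22:T, 23:T, 24:T, 25:T
edges: (12,0,cv); (12,1,cv); (12,9,cv); (12,9,cvk); (18,0,cv); (18,2,cv); (18,9,cv); (22,0,cv); (22,19,cv); (22,21,cv); (23,9,cv); (23,19,cv); (23,20,cv); (24,2,cv); (24,20,cv); (24,21,cv); (25,19,cv); (25,20,cv); (25,21,cv)
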